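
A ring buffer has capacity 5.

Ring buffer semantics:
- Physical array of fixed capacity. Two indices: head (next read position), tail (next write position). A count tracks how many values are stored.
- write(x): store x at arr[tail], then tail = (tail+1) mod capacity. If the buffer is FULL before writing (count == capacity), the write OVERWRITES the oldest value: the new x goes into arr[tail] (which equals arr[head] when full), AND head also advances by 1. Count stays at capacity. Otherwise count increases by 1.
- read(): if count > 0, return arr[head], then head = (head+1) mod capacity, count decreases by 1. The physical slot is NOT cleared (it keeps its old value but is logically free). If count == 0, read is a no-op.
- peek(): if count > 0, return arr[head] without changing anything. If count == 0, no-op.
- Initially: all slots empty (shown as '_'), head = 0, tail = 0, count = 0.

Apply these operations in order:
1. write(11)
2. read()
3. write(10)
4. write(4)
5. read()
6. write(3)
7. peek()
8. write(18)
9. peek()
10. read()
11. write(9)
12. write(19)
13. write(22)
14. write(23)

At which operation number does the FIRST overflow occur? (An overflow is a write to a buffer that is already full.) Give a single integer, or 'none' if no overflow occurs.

After op 1 (write(11)): arr=[11 _ _ _ _] head=0 tail=1 count=1
After op 2 (read()): arr=[11 _ _ _ _] head=1 tail=1 count=0
After op 3 (write(10)): arr=[11 10 _ _ _] head=1 tail=2 count=1
After op 4 (write(4)): arr=[11 10 4 _ _] head=1 tail=3 count=2
After op 5 (read()): arr=[11 10 4 _ _] head=2 tail=3 count=1
After op 6 (write(3)): arr=[11 10 4 3 _] head=2 tail=4 count=2
After op 7 (peek()): arr=[11 10 4 3 _] head=2 tail=4 count=2
After op 8 (write(18)): arr=[11 10 4 3 18] head=2 tail=0 count=3
After op 9 (peek()): arr=[11 10 4 3 18] head=2 tail=0 count=3
After op 10 (read()): arr=[11 10 4 3 18] head=3 tail=0 count=2
After op 11 (write(9)): arr=[9 10 4 3 18] head=3 tail=1 count=3
After op 12 (write(19)): arr=[9 19 4 3 18] head=3 tail=2 count=4
After op 13 (write(22)): arr=[9 19 22 3 18] head=3 tail=3 count=5
After op 14 (write(23)): arr=[9 19 22 23 18] head=4 tail=4 count=5

Answer: 14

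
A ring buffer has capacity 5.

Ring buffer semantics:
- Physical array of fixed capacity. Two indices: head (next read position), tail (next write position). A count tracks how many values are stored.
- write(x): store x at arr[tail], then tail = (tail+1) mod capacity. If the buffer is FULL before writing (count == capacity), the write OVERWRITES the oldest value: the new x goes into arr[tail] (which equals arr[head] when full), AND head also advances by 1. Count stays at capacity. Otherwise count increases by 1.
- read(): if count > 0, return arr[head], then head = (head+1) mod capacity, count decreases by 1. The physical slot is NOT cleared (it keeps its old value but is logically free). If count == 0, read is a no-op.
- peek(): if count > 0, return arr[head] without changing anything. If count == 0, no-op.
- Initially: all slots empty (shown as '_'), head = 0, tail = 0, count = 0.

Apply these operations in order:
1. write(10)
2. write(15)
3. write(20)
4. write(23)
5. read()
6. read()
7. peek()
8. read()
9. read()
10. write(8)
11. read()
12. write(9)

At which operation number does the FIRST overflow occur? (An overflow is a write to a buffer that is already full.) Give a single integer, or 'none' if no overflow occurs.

After op 1 (write(10)): arr=[10 _ _ _ _] head=0 tail=1 count=1
After op 2 (write(15)): arr=[10 15 _ _ _] head=0 tail=2 count=2
After op 3 (write(20)): arr=[10 15 20 _ _] head=0 tail=3 count=3
After op 4 (write(23)): arr=[10 15 20 23 _] head=0 tail=4 count=4
After op 5 (read()): arr=[10 15 20 23 _] head=1 tail=4 count=3
After op 6 (read()): arr=[10 15 20 23 _] head=2 tail=4 count=2
After op 7 (peek()): arr=[10 15 20 23 _] head=2 tail=4 count=2
After op 8 (read()): arr=[10 15 20 23 _] head=3 tail=4 count=1
After op 9 (read()): arr=[10 15 20 23 _] head=4 tail=4 count=0
After op 10 (write(8)): arr=[10 15 20 23 8] head=4 tail=0 count=1
After op 11 (read()): arr=[10 15 20 23 8] head=0 tail=0 count=0
After op 12 (write(9)): arr=[9 15 20 23 8] head=0 tail=1 count=1

Answer: none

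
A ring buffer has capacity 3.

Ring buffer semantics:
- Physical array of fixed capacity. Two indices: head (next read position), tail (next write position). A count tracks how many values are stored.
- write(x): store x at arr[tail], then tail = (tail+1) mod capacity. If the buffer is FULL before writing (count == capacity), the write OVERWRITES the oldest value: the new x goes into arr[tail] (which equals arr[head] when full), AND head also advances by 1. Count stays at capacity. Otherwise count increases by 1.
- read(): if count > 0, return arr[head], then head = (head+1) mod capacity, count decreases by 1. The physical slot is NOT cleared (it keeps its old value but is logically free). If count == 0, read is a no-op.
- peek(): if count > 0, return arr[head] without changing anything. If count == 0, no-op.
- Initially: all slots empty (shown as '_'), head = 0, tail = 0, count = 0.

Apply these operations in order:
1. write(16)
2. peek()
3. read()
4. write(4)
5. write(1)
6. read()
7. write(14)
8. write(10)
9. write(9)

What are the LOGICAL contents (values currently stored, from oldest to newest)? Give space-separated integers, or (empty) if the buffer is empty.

After op 1 (write(16)): arr=[16 _ _] head=0 tail=1 count=1
After op 2 (peek()): arr=[16 _ _] head=0 tail=1 count=1
After op 3 (read()): arr=[16 _ _] head=1 tail=1 count=0
After op 4 (write(4)): arr=[16 4 _] head=1 tail=2 count=1
After op 5 (write(1)): arr=[16 4 1] head=1 tail=0 count=2
After op 6 (read()): arr=[16 4 1] head=2 tail=0 count=1
After op 7 (write(14)): arr=[14 4 1] head=2 tail=1 count=2
After op 8 (write(10)): arr=[14 10 1] head=2 tail=2 count=3
After op 9 (write(9)): arr=[14 10 9] head=0 tail=0 count=3

Answer: 14 10 9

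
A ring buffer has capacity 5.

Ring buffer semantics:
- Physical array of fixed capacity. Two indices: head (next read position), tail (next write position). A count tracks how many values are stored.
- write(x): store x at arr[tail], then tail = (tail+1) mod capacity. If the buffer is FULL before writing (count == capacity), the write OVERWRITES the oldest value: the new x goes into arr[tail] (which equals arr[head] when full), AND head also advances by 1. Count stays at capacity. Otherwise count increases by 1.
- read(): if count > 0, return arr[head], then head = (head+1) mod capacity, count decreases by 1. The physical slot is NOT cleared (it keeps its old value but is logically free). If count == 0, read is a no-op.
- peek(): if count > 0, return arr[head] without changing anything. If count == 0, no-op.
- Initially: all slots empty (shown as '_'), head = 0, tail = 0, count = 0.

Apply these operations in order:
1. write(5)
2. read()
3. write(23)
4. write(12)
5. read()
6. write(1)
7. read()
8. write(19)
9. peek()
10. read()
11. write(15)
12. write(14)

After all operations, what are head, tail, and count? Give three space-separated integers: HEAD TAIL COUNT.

After op 1 (write(5)): arr=[5 _ _ _ _] head=0 tail=1 count=1
After op 2 (read()): arr=[5 _ _ _ _] head=1 tail=1 count=0
After op 3 (write(23)): arr=[5 23 _ _ _] head=1 tail=2 count=1
After op 4 (write(12)): arr=[5 23 12 _ _] head=1 tail=3 count=2
After op 5 (read()): arr=[5 23 12 _ _] head=2 tail=3 count=1
After op 6 (write(1)): arr=[5 23 12 1 _] head=2 tail=4 count=2
After op 7 (read()): arr=[5 23 12 1 _] head=3 tail=4 count=1
After op 8 (write(19)): arr=[5 23 12 1 19] head=3 tail=0 count=2
After op 9 (peek()): arr=[5 23 12 1 19] head=3 tail=0 count=2
After op 10 (read()): arr=[5 23 12 1 19] head=4 tail=0 count=1
After op 11 (write(15)): arr=[15 23 12 1 19] head=4 tail=1 count=2
After op 12 (write(14)): arr=[15 14 12 1 19] head=4 tail=2 count=3

Answer: 4 2 3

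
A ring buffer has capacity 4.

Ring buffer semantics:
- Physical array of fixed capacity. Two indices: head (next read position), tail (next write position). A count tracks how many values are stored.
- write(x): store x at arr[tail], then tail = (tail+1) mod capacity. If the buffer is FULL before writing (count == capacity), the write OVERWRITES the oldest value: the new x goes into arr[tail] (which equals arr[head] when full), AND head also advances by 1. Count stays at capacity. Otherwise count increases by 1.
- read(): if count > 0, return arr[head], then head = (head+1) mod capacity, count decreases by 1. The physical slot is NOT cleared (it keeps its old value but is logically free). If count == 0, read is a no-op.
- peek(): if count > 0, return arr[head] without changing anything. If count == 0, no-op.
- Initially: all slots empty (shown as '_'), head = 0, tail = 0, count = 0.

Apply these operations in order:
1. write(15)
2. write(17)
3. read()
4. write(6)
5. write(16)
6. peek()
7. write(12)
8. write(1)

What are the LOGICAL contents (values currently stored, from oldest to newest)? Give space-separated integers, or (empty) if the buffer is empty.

Answer: 6 16 12 1

Derivation:
After op 1 (write(15)): arr=[15 _ _ _] head=0 tail=1 count=1
After op 2 (write(17)): arr=[15 17 _ _] head=0 tail=2 count=2
After op 3 (read()): arr=[15 17 _ _] head=1 tail=2 count=1
After op 4 (write(6)): arr=[15 17 6 _] head=1 tail=3 count=2
After op 5 (write(16)): arr=[15 17 6 16] head=1 tail=0 count=3
After op 6 (peek()): arr=[15 17 6 16] head=1 tail=0 count=3
After op 7 (write(12)): arr=[12 17 6 16] head=1 tail=1 count=4
After op 8 (write(1)): arr=[12 1 6 16] head=2 tail=2 count=4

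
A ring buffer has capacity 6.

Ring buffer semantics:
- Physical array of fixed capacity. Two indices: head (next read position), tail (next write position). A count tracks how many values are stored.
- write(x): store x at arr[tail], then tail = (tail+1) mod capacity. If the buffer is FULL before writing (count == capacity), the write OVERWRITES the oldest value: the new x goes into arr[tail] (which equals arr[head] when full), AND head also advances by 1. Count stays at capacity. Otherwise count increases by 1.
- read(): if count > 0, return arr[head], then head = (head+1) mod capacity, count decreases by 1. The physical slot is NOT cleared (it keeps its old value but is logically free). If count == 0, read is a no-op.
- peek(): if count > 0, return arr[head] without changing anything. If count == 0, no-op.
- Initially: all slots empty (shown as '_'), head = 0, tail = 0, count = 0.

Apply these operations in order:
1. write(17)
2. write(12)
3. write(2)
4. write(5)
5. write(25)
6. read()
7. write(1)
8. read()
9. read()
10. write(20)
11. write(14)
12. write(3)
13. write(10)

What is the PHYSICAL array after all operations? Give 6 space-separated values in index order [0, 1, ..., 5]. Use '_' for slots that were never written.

Answer: 20 14 3 10 25 1

Derivation:
After op 1 (write(17)): arr=[17 _ _ _ _ _] head=0 tail=1 count=1
After op 2 (write(12)): arr=[17 12 _ _ _ _] head=0 tail=2 count=2
After op 3 (write(2)): arr=[17 12 2 _ _ _] head=0 tail=3 count=3
After op 4 (write(5)): arr=[17 12 2 5 _ _] head=0 tail=4 count=4
After op 5 (write(25)): arr=[17 12 2 5 25 _] head=0 tail=5 count=5
After op 6 (read()): arr=[17 12 2 5 25 _] head=1 tail=5 count=4
After op 7 (write(1)): arr=[17 12 2 5 25 1] head=1 tail=0 count=5
After op 8 (read()): arr=[17 12 2 5 25 1] head=2 tail=0 count=4
After op 9 (read()): arr=[17 12 2 5 25 1] head=3 tail=0 count=3
After op 10 (write(20)): arr=[20 12 2 5 25 1] head=3 tail=1 count=4
After op 11 (write(14)): arr=[20 14 2 5 25 1] head=3 tail=2 count=5
After op 12 (write(3)): arr=[20 14 3 5 25 1] head=3 tail=3 count=6
After op 13 (write(10)): arr=[20 14 3 10 25 1] head=4 tail=4 count=6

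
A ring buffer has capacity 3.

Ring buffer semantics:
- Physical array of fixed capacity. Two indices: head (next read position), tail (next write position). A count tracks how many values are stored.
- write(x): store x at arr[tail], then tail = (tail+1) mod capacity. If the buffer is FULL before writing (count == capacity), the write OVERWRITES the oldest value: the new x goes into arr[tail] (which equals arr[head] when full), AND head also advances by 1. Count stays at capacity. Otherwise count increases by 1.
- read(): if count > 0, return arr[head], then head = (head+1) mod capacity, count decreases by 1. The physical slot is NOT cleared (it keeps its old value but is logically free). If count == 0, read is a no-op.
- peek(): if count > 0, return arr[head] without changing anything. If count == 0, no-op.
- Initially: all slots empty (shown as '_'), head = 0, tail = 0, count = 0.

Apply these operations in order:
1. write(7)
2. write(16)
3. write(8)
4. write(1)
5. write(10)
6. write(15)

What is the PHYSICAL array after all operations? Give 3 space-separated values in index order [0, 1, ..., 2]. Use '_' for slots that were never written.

After op 1 (write(7)): arr=[7 _ _] head=0 tail=1 count=1
After op 2 (write(16)): arr=[7 16 _] head=0 tail=2 count=2
After op 3 (write(8)): arr=[7 16 8] head=0 tail=0 count=3
After op 4 (write(1)): arr=[1 16 8] head=1 tail=1 count=3
After op 5 (write(10)): arr=[1 10 8] head=2 tail=2 count=3
After op 6 (write(15)): arr=[1 10 15] head=0 tail=0 count=3

Answer: 1 10 15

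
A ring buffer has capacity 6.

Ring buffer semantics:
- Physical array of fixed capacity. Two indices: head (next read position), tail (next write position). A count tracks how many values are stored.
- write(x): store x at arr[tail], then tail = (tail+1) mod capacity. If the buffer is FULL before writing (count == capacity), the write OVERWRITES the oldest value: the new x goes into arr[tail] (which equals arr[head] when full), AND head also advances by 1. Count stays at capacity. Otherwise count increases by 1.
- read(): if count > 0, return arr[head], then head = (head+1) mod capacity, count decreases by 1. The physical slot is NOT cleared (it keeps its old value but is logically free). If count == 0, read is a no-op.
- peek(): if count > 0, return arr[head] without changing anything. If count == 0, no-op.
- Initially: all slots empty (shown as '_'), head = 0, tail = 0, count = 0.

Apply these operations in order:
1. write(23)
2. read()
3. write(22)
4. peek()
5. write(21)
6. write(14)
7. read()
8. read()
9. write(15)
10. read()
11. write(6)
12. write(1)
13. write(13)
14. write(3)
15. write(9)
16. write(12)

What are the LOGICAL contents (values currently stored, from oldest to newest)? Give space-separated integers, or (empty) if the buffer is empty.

After op 1 (write(23)): arr=[23 _ _ _ _ _] head=0 tail=1 count=1
After op 2 (read()): arr=[23 _ _ _ _ _] head=1 tail=1 count=0
After op 3 (write(22)): arr=[23 22 _ _ _ _] head=1 tail=2 count=1
After op 4 (peek()): arr=[23 22 _ _ _ _] head=1 tail=2 count=1
After op 5 (write(21)): arr=[23 22 21 _ _ _] head=1 tail=3 count=2
After op 6 (write(14)): arr=[23 22 21 14 _ _] head=1 tail=4 count=3
After op 7 (read()): arr=[23 22 21 14 _ _] head=2 tail=4 count=2
After op 8 (read()): arr=[23 22 21 14 _ _] head=3 tail=4 count=1
After op 9 (write(15)): arr=[23 22 21 14 15 _] head=3 tail=5 count=2
After op 10 (read()): arr=[23 22 21 14 15 _] head=4 tail=5 count=1
After op 11 (write(6)): arr=[23 22 21 14 15 6] head=4 tail=0 count=2
After op 12 (write(1)): arr=[1 22 21 14 15 6] head=4 tail=1 count=3
After op 13 (write(13)): arr=[1 13 21 14 15 6] head=4 tail=2 count=4
After op 14 (write(3)): arr=[1 13 3 14 15 6] head=4 tail=3 count=5
After op 15 (write(9)): arr=[1 13 3 9 15 6] head=4 tail=4 count=6
After op 16 (write(12)): arr=[1 13 3 9 12 6] head=5 tail=5 count=6

Answer: 6 1 13 3 9 12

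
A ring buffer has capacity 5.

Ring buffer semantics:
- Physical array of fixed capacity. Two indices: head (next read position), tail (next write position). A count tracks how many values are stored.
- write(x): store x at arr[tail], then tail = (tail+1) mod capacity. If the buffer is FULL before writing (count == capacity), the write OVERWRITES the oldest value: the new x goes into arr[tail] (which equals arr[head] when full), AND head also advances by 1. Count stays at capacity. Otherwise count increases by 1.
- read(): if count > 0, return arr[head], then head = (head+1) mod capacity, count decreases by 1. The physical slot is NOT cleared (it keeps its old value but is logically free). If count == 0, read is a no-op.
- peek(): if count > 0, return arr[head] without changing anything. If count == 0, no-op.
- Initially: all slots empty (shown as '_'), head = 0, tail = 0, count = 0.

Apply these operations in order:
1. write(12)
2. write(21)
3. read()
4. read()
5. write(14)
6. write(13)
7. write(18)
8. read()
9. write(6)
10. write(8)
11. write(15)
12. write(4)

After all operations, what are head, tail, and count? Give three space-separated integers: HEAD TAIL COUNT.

After op 1 (write(12)): arr=[12 _ _ _ _] head=0 tail=1 count=1
After op 2 (write(21)): arr=[12 21 _ _ _] head=0 tail=2 count=2
After op 3 (read()): arr=[12 21 _ _ _] head=1 tail=2 count=1
After op 4 (read()): arr=[12 21 _ _ _] head=2 tail=2 count=0
After op 5 (write(14)): arr=[12 21 14 _ _] head=2 tail=3 count=1
After op 6 (write(13)): arr=[12 21 14 13 _] head=2 tail=4 count=2
After op 7 (write(18)): arr=[12 21 14 13 18] head=2 tail=0 count=3
After op 8 (read()): arr=[12 21 14 13 18] head=3 tail=0 count=2
After op 9 (write(6)): arr=[6 21 14 13 18] head=3 tail=1 count=3
After op 10 (write(8)): arr=[6 8 14 13 18] head=3 tail=2 count=4
After op 11 (write(15)): arr=[6 8 15 13 18] head=3 tail=3 count=5
After op 12 (write(4)): arr=[6 8 15 4 18] head=4 tail=4 count=5

Answer: 4 4 5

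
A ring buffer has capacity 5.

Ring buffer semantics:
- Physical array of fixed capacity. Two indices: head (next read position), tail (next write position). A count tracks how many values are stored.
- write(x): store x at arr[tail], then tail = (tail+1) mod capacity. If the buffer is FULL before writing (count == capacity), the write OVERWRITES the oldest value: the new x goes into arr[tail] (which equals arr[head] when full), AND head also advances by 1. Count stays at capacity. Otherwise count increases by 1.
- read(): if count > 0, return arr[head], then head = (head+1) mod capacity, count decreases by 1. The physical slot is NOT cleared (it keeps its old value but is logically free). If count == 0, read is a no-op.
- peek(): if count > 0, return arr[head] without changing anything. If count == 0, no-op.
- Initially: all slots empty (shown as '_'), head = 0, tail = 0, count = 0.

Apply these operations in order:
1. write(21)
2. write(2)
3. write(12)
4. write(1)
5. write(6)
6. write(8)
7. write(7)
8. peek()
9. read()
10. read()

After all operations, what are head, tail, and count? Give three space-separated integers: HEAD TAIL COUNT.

Answer: 4 2 3

Derivation:
After op 1 (write(21)): arr=[21 _ _ _ _] head=0 tail=1 count=1
After op 2 (write(2)): arr=[21 2 _ _ _] head=0 tail=2 count=2
After op 3 (write(12)): arr=[21 2 12 _ _] head=0 tail=3 count=3
After op 4 (write(1)): arr=[21 2 12 1 _] head=0 tail=4 count=4
After op 5 (write(6)): arr=[21 2 12 1 6] head=0 tail=0 count=5
After op 6 (write(8)): arr=[8 2 12 1 6] head=1 tail=1 count=5
After op 7 (write(7)): arr=[8 7 12 1 6] head=2 tail=2 count=5
After op 8 (peek()): arr=[8 7 12 1 6] head=2 tail=2 count=5
After op 9 (read()): arr=[8 7 12 1 6] head=3 tail=2 count=4
After op 10 (read()): arr=[8 7 12 1 6] head=4 tail=2 count=3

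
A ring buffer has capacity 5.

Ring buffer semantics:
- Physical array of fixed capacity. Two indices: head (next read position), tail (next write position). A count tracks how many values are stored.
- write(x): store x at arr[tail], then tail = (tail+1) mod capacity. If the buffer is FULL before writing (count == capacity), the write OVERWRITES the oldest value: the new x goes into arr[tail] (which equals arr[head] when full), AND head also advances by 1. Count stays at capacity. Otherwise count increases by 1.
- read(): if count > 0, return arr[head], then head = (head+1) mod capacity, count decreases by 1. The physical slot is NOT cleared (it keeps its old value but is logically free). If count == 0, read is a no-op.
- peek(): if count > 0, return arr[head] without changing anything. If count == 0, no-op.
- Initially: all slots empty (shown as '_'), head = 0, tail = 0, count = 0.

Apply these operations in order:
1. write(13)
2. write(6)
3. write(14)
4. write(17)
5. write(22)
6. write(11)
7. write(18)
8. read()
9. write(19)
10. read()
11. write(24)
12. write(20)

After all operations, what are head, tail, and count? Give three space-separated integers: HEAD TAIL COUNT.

Answer: 0 0 5

Derivation:
After op 1 (write(13)): arr=[13 _ _ _ _] head=0 tail=1 count=1
After op 2 (write(6)): arr=[13 6 _ _ _] head=0 tail=2 count=2
After op 3 (write(14)): arr=[13 6 14 _ _] head=0 tail=3 count=3
After op 4 (write(17)): arr=[13 6 14 17 _] head=0 tail=4 count=4
After op 5 (write(22)): arr=[13 6 14 17 22] head=0 tail=0 count=5
After op 6 (write(11)): arr=[11 6 14 17 22] head=1 tail=1 count=5
After op 7 (write(18)): arr=[11 18 14 17 22] head=2 tail=2 count=5
After op 8 (read()): arr=[11 18 14 17 22] head=3 tail=2 count=4
After op 9 (write(19)): arr=[11 18 19 17 22] head=3 tail=3 count=5
After op 10 (read()): arr=[11 18 19 17 22] head=4 tail=3 count=4
After op 11 (write(24)): arr=[11 18 19 24 22] head=4 tail=4 count=5
After op 12 (write(20)): arr=[11 18 19 24 20] head=0 tail=0 count=5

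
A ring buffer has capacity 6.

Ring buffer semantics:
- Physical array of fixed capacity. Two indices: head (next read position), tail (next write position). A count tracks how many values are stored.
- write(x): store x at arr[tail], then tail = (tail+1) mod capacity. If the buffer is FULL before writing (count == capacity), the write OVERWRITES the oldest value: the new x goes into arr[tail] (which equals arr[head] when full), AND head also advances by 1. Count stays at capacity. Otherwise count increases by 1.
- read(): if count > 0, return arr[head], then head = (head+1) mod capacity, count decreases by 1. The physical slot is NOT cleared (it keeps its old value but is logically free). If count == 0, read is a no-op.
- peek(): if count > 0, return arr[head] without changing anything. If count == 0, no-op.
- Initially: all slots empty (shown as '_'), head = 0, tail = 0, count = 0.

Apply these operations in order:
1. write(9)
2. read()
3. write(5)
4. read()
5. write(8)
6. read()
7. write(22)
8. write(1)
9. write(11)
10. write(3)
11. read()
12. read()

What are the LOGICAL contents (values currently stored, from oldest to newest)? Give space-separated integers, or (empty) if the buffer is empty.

After op 1 (write(9)): arr=[9 _ _ _ _ _] head=0 tail=1 count=1
After op 2 (read()): arr=[9 _ _ _ _ _] head=1 tail=1 count=0
After op 3 (write(5)): arr=[9 5 _ _ _ _] head=1 tail=2 count=1
After op 4 (read()): arr=[9 5 _ _ _ _] head=2 tail=2 count=0
After op 5 (write(8)): arr=[9 5 8 _ _ _] head=2 tail=3 count=1
After op 6 (read()): arr=[9 5 8 _ _ _] head=3 tail=3 count=0
After op 7 (write(22)): arr=[9 5 8 22 _ _] head=3 tail=4 count=1
After op 8 (write(1)): arr=[9 5 8 22 1 _] head=3 tail=5 count=2
After op 9 (write(11)): arr=[9 5 8 22 1 11] head=3 tail=0 count=3
After op 10 (write(3)): arr=[3 5 8 22 1 11] head=3 tail=1 count=4
After op 11 (read()): arr=[3 5 8 22 1 11] head=4 tail=1 count=3
After op 12 (read()): arr=[3 5 8 22 1 11] head=5 tail=1 count=2

Answer: 11 3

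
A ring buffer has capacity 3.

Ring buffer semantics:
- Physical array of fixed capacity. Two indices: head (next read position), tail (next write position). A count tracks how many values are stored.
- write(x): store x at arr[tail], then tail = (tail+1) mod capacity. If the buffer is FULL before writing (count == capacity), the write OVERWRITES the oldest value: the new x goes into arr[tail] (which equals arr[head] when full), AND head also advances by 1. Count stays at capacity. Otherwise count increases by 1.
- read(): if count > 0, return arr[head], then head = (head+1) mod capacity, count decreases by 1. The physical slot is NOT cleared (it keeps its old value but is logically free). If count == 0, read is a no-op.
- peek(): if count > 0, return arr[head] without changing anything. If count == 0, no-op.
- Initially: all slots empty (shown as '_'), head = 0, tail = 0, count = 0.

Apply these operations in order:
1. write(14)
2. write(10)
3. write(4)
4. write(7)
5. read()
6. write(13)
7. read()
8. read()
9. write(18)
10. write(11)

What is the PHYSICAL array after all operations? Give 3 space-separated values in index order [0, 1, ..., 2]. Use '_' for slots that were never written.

After op 1 (write(14)): arr=[14 _ _] head=0 tail=1 count=1
After op 2 (write(10)): arr=[14 10 _] head=0 tail=2 count=2
After op 3 (write(4)): arr=[14 10 4] head=0 tail=0 count=3
After op 4 (write(7)): arr=[7 10 4] head=1 tail=1 count=3
After op 5 (read()): arr=[7 10 4] head=2 tail=1 count=2
After op 6 (write(13)): arr=[7 13 4] head=2 tail=2 count=3
After op 7 (read()): arr=[7 13 4] head=0 tail=2 count=2
After op 8 (read()): arr=[7 13 4] head=1 tail=2 count=1
After op 9 (write(18)): arr=[7 13 18] head=1 tail=0 count=2
After op 10 (write(11)): arr=[11 13 18] head=1 tail=1 count=3

Answer: 11 13 18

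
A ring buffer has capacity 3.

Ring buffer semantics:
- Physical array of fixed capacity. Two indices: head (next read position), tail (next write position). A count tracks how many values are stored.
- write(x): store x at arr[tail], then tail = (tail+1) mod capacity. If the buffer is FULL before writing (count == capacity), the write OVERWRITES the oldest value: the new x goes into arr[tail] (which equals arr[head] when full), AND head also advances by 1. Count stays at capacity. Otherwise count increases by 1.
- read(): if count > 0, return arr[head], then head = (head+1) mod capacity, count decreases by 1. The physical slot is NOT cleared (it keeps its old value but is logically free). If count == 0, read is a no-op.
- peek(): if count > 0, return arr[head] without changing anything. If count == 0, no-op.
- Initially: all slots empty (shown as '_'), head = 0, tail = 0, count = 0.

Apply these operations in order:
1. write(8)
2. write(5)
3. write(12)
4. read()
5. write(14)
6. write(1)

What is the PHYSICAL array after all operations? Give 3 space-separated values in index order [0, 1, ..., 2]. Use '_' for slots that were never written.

After op 1 (write(8)): arr=[8 _ _] head=0 tail=1 count=1
After op 2 (write(5)): arr=[8 5 _] head=0 tail=2 count=2
After op 3 (write(12)): arr=[8 5 12] head=0 tail=0 count=3
After op 4 (read()): arr=[8 5 12] head=1 tail=0 count=2
After op 5 (write(14)): arr=[14 5 12] head=1 tail=1 count=3
After op 6 (write(1)): arr=[14 1 12] head=2 tail=2 count=3

Answer: 14 1 12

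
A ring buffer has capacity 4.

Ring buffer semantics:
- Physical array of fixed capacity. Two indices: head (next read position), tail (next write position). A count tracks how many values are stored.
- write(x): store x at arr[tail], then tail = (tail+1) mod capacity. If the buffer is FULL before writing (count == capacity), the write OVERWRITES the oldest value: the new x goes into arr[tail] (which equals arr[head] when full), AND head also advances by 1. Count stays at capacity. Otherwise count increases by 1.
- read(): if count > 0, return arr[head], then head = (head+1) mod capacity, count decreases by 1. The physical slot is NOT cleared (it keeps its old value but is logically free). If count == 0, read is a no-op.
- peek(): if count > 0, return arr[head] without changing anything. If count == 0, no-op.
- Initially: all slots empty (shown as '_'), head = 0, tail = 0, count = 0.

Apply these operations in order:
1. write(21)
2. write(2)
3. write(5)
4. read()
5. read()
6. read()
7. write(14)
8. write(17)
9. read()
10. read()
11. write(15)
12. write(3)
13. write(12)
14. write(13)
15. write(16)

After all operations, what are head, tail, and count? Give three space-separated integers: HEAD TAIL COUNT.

After op 1 (write(21)): arr=[21 _ _ _] head=0 tail=1 count=1
After op 2 (write(2)): arr=[21 2 _ _] head=0 tail=2 count=2
After op 3 (write(5)): arr=[21 2 5 _] head=0 tail=3 count=3
After op 4 (read()): arr=[21 2 5 _] head=1 tail=3 count=2
After op 5 (read()): arr=[21 2 5 _] head=2 tail=3 count=1
After op 6 (read()): arr=[21 2 5 _] head=3 tail=3 count=0
After op 7 (write(14)): arr=[21 2 5 14] head=3 tail=0 count=1
After op 8 (write(17)): arr=[17 2 5 14] head=3 tail=1 count=2
After op 9 (read()): arr=[17 2 5 14] head=0 tail=1 count=1
After op 10 (read()): arr=[17 2 5 14] head=1 tail=1 count=0
After op 11 (write(15)): arr=[17 15 5 14] head=1 tail=2 count=1
After op 12 (write(3)): arr=[17 15 3 14] head=1 tail=3 count=2
After op 13 (write(12)): arr=[17 15 3 12] head=1 tail=0 count=3
After op 14 (write(13)): arr=[13 15 3 12] head=1 tail=1 count=4
After op 15 (write(16)): arr=[13 16 3 12] head=2 tail=2 count=4

Answer: 2 2 4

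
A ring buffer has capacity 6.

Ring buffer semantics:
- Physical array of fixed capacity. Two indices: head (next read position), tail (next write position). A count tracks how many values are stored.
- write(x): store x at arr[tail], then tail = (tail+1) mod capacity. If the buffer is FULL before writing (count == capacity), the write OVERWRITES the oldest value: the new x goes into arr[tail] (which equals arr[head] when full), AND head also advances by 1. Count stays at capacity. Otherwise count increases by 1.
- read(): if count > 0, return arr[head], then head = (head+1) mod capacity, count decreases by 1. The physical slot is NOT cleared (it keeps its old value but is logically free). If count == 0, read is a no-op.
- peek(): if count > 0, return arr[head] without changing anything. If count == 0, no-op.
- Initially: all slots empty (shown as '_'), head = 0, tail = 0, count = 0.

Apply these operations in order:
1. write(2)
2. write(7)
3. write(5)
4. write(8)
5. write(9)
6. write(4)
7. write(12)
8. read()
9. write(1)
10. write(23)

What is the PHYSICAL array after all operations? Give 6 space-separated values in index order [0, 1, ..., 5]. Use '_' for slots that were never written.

Answer: 12 1 23 8 9 4

Derivation:
After op 1 (write(2)): arr=[2 _ _ _ _ _] head=0 tail=1 count=1
After op 2 (write(7)): arr=[2 7 _ _ _ _] head=0 tail=2 count=2
After op 3 (write(5)): arr=[2 7 5 _ _ _] head=0 tail=3 count=3
After op 4 (write(8)): arr=[2 7 5 8 _ _] head=0 tail=4 count=4
After op 5 (write(9)): arr=[2 7 5 8 9 _] head=0 tail=5 count=5
After op 6 (write(4)): arr=[2 7 5 8 9 4] head=0 tail=0 count=6
After op 7 (write(12)): arr=[12 7 5 8 9 4] head=1 tail=1 count=6
After op 8 (read()): arr=[12 7 5 8 9 4] head=2 tail=1 count=5
After op 9 (write(1)): arr=[12 1 5 8 9 4] head=2 tail=2 count=6
After op 10 (write(23)): arr=[12 1 23 8 9 4] head=3 tail=3 count=6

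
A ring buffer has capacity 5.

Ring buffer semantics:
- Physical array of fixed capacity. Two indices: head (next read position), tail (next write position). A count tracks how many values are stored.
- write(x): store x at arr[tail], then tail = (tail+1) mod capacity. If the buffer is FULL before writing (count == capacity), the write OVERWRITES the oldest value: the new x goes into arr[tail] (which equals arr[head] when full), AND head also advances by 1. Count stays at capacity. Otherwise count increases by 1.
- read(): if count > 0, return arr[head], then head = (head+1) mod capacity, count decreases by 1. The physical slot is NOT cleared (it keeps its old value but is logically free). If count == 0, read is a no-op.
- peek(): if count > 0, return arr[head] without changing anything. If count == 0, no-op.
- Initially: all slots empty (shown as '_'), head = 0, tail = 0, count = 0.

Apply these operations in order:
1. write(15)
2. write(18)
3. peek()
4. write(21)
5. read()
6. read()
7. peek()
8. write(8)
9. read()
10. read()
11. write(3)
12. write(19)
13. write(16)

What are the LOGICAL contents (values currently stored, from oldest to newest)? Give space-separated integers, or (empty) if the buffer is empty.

After op 1 (write(15)): arr=[15 _ _ _ _] head=0 tail=1 count=1
After op 2 (write(18)): arr=[15 18 _ _ _] head=0 tail=2 count=2
After op 3 (peek()): arr=[15 18 _ _ _] head=0 tail=2 count=2
After op 4 (write(21)): arr=[15 18 21 _ _] head=0 tail=3 count=3
After op 5 (read()): arr=[15 18 21 _ _] head=1 tail=3 count=2
After op 6 (read()): arr=[15 18 21 _ _] head=2 tail=3 count=1
After op 7 (peek()): arr=[15 18 21 _ _] head=2 tail=3 count=1
After op 8 (write(8)): arr=[15 18 21 8 _] head=2 tail=4 count=2
After op 9 (read()): arr=[15 18 21 8 _] head=3 tail=4 count=1
After op 10 (read()): arr=[15 18 21 8 _] head=4 tail=4 count=0
After op 11 (write(3)): arr=[15 18 21 8 3] head=4 tail=0 count=1
After op 12 (write(19)): arr=[19 18 21 8 3] head=4 tail=1 count=2
After op 13 (write(16)): arr=[19 16 21 8 3] head=4 tail=2 count=3

Answer: 3 19 16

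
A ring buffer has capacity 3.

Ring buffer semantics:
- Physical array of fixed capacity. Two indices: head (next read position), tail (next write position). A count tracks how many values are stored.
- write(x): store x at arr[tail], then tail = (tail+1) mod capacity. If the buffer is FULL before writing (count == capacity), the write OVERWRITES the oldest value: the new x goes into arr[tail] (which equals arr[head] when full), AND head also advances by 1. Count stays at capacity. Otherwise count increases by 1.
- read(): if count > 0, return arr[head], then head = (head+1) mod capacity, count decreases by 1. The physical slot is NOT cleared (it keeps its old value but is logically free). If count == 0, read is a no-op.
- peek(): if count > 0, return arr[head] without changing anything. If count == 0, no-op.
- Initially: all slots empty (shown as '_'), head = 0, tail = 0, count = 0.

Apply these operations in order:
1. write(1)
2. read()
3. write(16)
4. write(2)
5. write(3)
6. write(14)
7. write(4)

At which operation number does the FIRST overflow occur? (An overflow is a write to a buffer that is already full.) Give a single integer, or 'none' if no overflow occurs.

After op 1 (write(1)): arr=[1 _ _] head=0 tail=1 count=1
After op 2 (read()): arr=[1 _ _] head=1 tail=1 count=0
After op 3 (write(16)): arr=[1 16 _] head=1 tail=2 count=1
After op 4 (write(2)): arr=[1 16 2] head=1 tail=0 count=2
After op 5 (write(3)): arr=[3 16 2] head=1 tail=1 count=3
After op 6 (write(14)): arr=[3 14 2] head=2 tail=2 count=3
After op 7 (write(4)): arr=[3 14 4] head=0 tail=0 count=3

Answer: 6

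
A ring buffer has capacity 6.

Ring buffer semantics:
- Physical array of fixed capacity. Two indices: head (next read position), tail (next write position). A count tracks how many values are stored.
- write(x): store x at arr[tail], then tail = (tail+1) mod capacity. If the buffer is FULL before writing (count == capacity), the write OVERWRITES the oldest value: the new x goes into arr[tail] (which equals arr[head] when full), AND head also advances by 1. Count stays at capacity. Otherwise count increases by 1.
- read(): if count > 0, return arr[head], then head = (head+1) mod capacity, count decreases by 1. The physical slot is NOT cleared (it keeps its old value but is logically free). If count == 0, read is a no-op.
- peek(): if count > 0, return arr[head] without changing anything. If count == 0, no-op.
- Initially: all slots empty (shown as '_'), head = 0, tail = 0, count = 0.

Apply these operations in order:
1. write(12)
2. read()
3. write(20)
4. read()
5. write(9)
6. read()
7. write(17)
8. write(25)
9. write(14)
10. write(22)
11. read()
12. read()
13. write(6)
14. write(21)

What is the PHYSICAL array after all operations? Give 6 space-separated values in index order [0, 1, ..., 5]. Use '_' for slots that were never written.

After op 1 (write(12)): arr=[12 _ _ _ _ _] head=0 tail=1 count=1
After op 2 (read()): arr=[12 _ _ _ _ _] head=1 tail=1 count=0
After op 3 (write(20)): arr=[12 20 _ _ _ _] head=1 tail=2 count=1
After op 4 (read()): arr=[12 20 _ _ _ _] head=2 tail=2 count=0
After op 5 (write(9)): arr=[12 20 9 _ _ _] head=2 tail=3 count=1
After op 6 (read()): arr=[12 20 9 _ _ _] head=3 tail=3 count=0
After op 7 (write(17)): arr=[12 20 9 17 _ _] head=3 tail=4 count=1
After op 8 (write(25)): arr=[12 20 9 17 25 _] head=3 tail=5 count=2
After op 9 (write(14)): arr=[12 20 9 17 25 14] head=3 tail=0 count=3
After op 10 (write(22)): arr=[22 20 9 17 25 14] head=3 tail=1 count=4
After op 11 (read()): arr=[22 20 9 17 25 14] head=4 tail=1 count=3
After op 12 (read()): arr=[22 20 9 17 25 14] head=5 tail=1 count=2
After op 13 (write(6)): arr=[22 6 9 17 25 14] head=5 tail=2 count=3
After op 14 (write(21)): arr=[22 6 21 17 25 14] head=5 tail=3 count=4

Answer: 22 6 21 17 25 14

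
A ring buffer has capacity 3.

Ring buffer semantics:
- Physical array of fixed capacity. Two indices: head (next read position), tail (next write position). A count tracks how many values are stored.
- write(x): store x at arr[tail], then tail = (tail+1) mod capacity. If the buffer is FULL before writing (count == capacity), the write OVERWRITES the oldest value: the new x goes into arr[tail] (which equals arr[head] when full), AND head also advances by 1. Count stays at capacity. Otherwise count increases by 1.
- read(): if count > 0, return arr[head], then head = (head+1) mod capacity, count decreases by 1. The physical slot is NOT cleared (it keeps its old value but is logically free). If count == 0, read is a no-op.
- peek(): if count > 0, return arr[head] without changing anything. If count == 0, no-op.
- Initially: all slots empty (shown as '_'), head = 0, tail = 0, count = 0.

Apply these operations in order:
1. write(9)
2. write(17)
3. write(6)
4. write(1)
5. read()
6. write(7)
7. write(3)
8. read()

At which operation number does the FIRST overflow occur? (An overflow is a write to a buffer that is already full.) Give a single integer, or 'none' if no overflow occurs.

Answer: 4

Derivation:
After op 1 (write(9)): arr=[9 _ _] head=0 tail=1 count=1
After op 2 (write(17)): arr=[9 17 _] head=0 tail=2 count=2
After op 3 (write(6)): arr=[9 17 6] head=0 tail=0 count=3
After op 4 (write(1)): arr=[1 17 6] head=1 tail=1 count=3
After op 5 (read()): arr=[1 17 6] head=2 tail=1 count=2
After op 6 (write(7)): arr=[1 7 6] head=2 tail=2 count=3
After op 7 (write(3)): arr=[1 7 3] head=0 tail=0 count=3
After op 8 (read()): arr=[1 7 3] head=1 tail=0 count=2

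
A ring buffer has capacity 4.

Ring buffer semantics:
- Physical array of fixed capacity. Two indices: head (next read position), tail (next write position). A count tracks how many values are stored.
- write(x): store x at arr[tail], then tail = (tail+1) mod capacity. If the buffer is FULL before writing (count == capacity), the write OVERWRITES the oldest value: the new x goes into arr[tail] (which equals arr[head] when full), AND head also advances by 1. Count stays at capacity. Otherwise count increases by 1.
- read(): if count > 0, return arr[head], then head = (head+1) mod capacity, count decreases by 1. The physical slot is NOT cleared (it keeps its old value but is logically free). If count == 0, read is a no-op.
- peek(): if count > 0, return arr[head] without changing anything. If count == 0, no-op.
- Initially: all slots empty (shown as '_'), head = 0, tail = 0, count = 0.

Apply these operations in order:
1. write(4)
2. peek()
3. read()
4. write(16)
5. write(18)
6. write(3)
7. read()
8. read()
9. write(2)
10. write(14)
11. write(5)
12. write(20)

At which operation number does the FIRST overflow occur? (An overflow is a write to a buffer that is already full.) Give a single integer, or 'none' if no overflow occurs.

Answer: 12

Derivation:
After op 1 (write(4)): arr=[4 _ _ _] head=0 tail=1 count=1
After op 2 (peek()): arr=[4 _ _ _] head=0 tail=1 count=1
After op 3 (read()): arr=[4 _ _ _] head=1 tail=1 count=0
After op 4 (write(16)): arr=[4 16 _ _] head=1 tail=2 count=1
After op 5 (write(18)): arr=[4 16 18 _] head=1 tail=3 count=2
After op 6 (write(3)): arr=[4 16 18 3] head=1 tail=0 count=3
After op 7 (read()): arr=[4 16 18 3] head=2 tail=0 count=2
After op 8 (read()): arr=[4 16 18 3] head=3 tail=0 count=1
After op 9 (write(2)): arr=[2 16 18 3] head=3 tail=1 count=2
After op 10 (write(14)): arr=[2 14 18 3] head=3 tail=2 count=3
After op 11 (write(5)): arr=[2 14 5 3] head=3 tail=3 count=4
After op 12 (write(20)): arr=[2 14 5 20] head=0 tail=0 count=4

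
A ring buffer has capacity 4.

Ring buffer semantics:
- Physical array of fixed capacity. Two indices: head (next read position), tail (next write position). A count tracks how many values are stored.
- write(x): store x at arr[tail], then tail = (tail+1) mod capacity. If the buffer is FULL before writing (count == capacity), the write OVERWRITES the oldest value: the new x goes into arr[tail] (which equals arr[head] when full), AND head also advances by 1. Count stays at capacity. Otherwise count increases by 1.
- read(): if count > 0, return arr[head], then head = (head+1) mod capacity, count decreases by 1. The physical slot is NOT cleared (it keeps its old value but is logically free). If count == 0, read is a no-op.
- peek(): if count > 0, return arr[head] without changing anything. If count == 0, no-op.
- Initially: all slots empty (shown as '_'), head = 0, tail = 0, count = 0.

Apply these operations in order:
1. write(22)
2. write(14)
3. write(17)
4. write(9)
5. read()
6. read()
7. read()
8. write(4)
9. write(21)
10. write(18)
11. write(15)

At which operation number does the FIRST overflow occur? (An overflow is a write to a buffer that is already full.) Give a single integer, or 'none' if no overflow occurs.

Answer: 11

Derivation:
After op 1 (write(22)): arr=[22 _ _ _] head=0 tail=1 count=1
After op 2 (write(14)): arr=[22 14 _ _] head=0 tail=2 count=2
After op 3 (write(17)): arr=[22 14 17 _] head=0 tail=3 count=3
After op 4 (write(9)): arr=[22 14 17 9] head=0 tail=0 count=4
After op 5 (read()): arr=[22 14 17 9] head=1 tail=0 count=3
After op 6 (read()): arr=[22 14 17 9] head=2 tail=0 count=2
After op 7 (read()): arr=[22 14 17 9] head=3 tail=0 count=1
After op 8 (write(4)): arr=[4 14 17 9] head=3 tail=1 count=2
After op 9 (write(21)): arr=[4 21 17 9] head=3 tail=2 count=3
After op 10 (write(18)): arr=[4 21 18 9] head=3 tail=3 count=4
After op 11 (write(15)): arr=[4 21 18 15] head=0 tail=0 count=4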